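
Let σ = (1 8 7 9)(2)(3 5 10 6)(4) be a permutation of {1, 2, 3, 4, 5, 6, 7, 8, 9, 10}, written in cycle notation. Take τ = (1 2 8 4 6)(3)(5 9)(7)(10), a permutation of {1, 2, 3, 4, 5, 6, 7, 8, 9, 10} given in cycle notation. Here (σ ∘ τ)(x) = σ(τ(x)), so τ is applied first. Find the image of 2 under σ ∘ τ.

(σ ∘ τ)(2) = σ(τ(2)). τ(2) = 8, then σ(8) = 7. So (σ ∘ τ)(2) = 7.

7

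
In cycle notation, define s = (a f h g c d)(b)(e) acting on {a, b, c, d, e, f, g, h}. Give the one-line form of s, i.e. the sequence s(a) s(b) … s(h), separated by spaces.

Each element maps to the next entry in its cycle (wrapping to the front): a↦f, b↦b, c↦d, d↦a, e↦e, f↦h, g↦c, h↦g.
So the one-line form is f b d a e h c g.

f b d a e h c g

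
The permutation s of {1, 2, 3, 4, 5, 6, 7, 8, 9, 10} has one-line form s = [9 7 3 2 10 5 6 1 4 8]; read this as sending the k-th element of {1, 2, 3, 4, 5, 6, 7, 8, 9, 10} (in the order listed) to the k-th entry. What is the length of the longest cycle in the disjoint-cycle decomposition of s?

Decomposing into disjoint cycles gives (1, 9, 4, 2, 7, 6, 5, 10, 8); the longest has length 9.

9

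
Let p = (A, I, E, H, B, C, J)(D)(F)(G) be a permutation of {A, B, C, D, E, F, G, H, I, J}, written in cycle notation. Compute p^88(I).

I lies in the 7-cycle (A, I, E, H, B, C, J).
Powers repeat with period 7 on this cycle, and 88 mod 7 = 4, so p^88(I) = p^4(I).
Advancing 4 steps from I: I → E → H → B → C.

C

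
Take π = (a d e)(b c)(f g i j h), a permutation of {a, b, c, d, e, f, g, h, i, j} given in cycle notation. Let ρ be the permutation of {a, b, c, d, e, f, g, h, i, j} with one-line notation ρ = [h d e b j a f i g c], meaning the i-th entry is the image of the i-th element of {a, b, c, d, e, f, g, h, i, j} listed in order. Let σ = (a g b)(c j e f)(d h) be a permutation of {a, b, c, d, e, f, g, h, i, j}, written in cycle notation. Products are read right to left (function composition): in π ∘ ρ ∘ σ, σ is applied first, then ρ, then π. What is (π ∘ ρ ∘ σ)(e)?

d

(π ∘ ρ ∘ σ)(e) = π(ρ(σ(e))). σ(e) = f, then ρ(f) = a, then π(a) = d, so the result is d.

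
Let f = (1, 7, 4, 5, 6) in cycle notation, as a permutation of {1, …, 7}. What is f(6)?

Within (1, 7, 4, 5, 6), 6 ↦ 1.

1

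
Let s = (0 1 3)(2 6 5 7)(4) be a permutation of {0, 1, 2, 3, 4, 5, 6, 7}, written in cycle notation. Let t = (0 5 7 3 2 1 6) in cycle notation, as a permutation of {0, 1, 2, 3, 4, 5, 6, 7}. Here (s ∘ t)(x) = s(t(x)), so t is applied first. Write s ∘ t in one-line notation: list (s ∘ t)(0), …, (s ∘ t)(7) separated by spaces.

7 5 3 6 4 2 1 0

(s ∘ t)(x) = s(t(x)). Computing each image: s(t(0)) = s(5) = 7, s(t(1)) = s(6) = 5, s(t(2)) = s(1) = 3, s(t(3)) = s(2) = 6, s(t(4)) = s(4) = 4, s(t(5)) = s(7) = 2, s(t(6)) = s(0) = 1, s(t(7)) = s(3) = 0.
Hence s ∘ t = [7 5 3 6 4 2 1 0].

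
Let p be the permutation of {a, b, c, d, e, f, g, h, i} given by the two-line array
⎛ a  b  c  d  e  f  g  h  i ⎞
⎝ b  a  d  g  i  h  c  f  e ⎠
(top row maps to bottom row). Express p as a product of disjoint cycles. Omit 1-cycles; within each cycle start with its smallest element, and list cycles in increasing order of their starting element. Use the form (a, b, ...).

From a: a → b → a, closing the cycle (a, b).
Repeating from the next unused element and collecting all non-trivial cycles gives (a, b)(c, d, g)(e, i)(f, h).

(a, b)(c, d, g)(e, i)(f, h)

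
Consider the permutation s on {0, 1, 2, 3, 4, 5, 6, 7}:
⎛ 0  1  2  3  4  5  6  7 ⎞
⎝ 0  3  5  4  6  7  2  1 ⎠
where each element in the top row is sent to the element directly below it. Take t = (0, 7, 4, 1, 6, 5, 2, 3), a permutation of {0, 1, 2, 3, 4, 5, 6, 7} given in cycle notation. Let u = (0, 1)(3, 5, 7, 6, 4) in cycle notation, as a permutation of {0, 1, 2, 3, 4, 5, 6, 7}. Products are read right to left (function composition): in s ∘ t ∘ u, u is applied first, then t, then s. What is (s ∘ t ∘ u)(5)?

Chase 5: u(5) = 7; t(7) = 4; s(4) = 6. Hence (s ∘ t ∘ u)(5) = 6.

6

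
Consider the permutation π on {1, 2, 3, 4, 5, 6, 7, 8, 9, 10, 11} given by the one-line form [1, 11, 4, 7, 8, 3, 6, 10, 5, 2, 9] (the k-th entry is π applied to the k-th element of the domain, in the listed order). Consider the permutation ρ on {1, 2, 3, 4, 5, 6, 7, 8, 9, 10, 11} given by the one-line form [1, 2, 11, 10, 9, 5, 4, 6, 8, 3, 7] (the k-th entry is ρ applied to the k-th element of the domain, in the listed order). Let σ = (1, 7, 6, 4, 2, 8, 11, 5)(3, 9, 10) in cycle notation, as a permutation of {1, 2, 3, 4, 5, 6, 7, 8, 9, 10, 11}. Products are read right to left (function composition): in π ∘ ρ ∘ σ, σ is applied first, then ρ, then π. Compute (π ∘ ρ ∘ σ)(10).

(π ∘ ρ ∘ σ)(10) = π(ρ(σ(10))). σ(10) = 3, then ρ(3) = 11, then π(11) = 9, so the result is 9.

9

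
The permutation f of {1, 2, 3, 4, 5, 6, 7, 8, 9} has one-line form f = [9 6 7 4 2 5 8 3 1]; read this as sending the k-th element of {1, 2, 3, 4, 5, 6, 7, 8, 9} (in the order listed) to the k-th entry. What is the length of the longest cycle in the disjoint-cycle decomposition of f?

3

Decomposing into disjoint cycles gives (1 9)(2 6 5)(3 7 8); the longest has length 3.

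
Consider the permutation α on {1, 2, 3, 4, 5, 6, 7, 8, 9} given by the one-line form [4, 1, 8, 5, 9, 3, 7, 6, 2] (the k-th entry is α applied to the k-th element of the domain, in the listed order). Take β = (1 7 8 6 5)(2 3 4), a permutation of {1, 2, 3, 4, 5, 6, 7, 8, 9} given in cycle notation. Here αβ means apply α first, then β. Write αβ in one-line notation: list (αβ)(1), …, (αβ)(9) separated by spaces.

For each element, apply α then β: 1 → 4 → 2; 2 → 1 → 7; 3 → 8 → 6; 4 → 5 → 1; 5 → 9 → 9; 6 → 3 → 4; 7 → 7 → 8; 8 → 6 → 5; 9 → 2 → 3.
So αβ in one-line form is 2 7 6 1 9 4 8 5 3.

2 7 6 1 9 4 8 5 3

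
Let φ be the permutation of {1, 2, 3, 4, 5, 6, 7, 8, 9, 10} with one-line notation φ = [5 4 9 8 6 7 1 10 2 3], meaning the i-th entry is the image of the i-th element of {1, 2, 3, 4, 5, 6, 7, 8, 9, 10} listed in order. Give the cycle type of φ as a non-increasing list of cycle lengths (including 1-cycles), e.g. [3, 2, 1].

[6, 4]

The disjoint cycles are (1 5 6 7)(2 4 8 10 3 9), with lengths 6, 4 in non-increasing order.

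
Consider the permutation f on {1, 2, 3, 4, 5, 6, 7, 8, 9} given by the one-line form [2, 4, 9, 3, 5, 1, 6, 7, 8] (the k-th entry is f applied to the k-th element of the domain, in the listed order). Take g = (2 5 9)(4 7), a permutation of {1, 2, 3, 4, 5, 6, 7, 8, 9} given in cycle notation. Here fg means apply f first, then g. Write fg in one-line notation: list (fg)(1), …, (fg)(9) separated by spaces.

Chase each element through f then g: 1 → 2 → 5; 2 → 4 → 7; 3 → 9 → 2; 4 → 3 → 3; 5 → 5 → 9; 6 → 1 → 1; 7 → 6 → 6; 8 → 7 → 4; 9 → 8 → 8.
So fg in one-line form is 5 7 2 3 9 1 6 4 8.

5 7 2 3 9 1 6 4 8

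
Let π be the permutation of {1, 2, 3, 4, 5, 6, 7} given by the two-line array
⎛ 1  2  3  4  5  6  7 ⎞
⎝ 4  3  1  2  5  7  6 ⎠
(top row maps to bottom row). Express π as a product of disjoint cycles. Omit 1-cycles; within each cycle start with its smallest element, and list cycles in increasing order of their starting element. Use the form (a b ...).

(1 4 2 3)(6 7)

Start at 1 and follow images: 1 → 4 → 2 → 3 → 1, giving the cycle (1 4 2 3).
Repeating from the next unused element and collecting all non-trivial cycles gives (1 4 2 3)(6 7).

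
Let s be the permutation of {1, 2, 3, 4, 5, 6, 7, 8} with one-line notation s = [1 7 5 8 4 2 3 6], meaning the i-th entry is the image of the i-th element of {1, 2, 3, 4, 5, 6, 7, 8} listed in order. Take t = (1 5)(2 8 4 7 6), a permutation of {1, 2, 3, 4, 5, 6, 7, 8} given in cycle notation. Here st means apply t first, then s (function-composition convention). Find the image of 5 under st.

1

t(5) = 1, then s(1) = 1; composing gives (st)(5) = 1.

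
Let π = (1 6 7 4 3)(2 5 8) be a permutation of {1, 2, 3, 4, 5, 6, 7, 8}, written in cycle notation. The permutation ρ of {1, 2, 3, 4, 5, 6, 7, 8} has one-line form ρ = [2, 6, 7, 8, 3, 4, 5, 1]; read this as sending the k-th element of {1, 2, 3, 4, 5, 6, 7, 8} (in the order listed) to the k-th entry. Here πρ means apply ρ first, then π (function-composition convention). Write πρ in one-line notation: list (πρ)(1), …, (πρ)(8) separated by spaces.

5 7 4 2 1 3 8 6

(πρ)(x) = π(ρ(x)). Computing each image: π(ρ(1)) = π(2) = 5, π(ρ(2)) = π(6) = 7, π(ρ(3)) = π(7) = 4, π(ρ(4)) = π(8) = 2, π(ρ(5)) = π(3) = 1, π(ρ(6)) = π(4) = 3, π(ρ(7)) = π(5) = 8, π(ρ(8)) = π(1) = 6.
Hence πρ = [5 7 4 2 1 3 8 6].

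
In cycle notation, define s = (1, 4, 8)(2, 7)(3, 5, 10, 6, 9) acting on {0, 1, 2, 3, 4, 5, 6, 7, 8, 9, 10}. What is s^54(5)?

3

5 lies in the 5-cycle (3, 5, 10, 6, 9).
Since the cycle has length 5, s^54 acts on it the same as s^4 (54 mod 5 = 4).
Stepping 4 places around the cycle: 5 → 10 → 6 → 9 → 3.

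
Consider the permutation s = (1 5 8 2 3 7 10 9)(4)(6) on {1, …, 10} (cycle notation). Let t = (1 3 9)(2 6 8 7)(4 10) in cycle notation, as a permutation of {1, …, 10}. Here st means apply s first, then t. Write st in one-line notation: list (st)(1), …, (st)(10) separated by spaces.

Chase each element through s then t: 1 → 5 → 5; 2 → 3 → 9; 3 → 7 → 2; 4 → 4 → 10; 5 → 8 → 7; 6 → 6 → 8; 7 → 10 → 4; 8 → 2 → 6; 9 → 1 → 3; 10 → 9 → 1.
So st in one-line form is 5 9 2 10 7 8 4 6 3 1.

5 9 2 10 7 8 4 6 3 1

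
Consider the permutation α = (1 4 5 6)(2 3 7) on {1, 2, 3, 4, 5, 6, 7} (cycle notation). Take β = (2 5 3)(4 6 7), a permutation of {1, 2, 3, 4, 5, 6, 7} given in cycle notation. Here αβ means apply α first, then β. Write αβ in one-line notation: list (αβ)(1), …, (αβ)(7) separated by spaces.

6 2 4 3 7 1 5

For each element, apply α then β: 1 → 4 → 6; 2 → 3 → 2; 3 → 7 → 4; 4 → 5 → 3; 5 → 6 → 7; 6 → 1 → 1; 7 → 2 → 5.
Collecting the images, αβ = [6 2 4 3 7 1 5].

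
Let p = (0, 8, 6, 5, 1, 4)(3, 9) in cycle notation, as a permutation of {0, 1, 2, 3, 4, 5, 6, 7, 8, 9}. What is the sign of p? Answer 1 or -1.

The cycle lengths are 6, 2, 1, 1.
A cycle is odd iff its length is even; p has 2 even-length cycles, so sgn(p) = (−1)^2 and p is even.

1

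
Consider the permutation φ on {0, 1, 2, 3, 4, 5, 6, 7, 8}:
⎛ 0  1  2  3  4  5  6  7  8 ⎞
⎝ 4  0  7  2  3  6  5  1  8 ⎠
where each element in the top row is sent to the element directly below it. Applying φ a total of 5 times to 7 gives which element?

2

Tracing 7 → 1 → … returns to 7 after 6 steps, so 7 lies in a 6-cycle (0, 4, 3, 2, 7, 1).
Advancing 5 steps from 7: 7 → 1 → 0 → 4 → 3 → 2.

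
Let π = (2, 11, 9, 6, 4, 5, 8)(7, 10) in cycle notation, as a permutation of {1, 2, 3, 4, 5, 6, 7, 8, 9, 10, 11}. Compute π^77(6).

6 lies in the 7-cycle (2, 11, 9, 6, 4, 5, 8).
Since the cycle has length 7, π^77 acts on it the same as π^0 (77 mod 7 = 0).
So π^77(6) = 6.

6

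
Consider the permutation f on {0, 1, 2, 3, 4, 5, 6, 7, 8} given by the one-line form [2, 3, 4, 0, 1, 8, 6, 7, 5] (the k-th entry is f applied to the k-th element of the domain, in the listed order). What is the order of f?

Decomposing into disjoint cycles gives cycle lengths 5, 2, 1, 1.
The order of f is the least common multiple of its cycle lengths: lcm(5, 2) = 10.

10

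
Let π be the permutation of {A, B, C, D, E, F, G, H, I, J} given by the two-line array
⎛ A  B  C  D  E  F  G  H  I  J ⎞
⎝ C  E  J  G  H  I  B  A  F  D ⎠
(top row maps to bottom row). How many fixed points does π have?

0

No element satisfies π(x) = x, so there are 0 fixed points.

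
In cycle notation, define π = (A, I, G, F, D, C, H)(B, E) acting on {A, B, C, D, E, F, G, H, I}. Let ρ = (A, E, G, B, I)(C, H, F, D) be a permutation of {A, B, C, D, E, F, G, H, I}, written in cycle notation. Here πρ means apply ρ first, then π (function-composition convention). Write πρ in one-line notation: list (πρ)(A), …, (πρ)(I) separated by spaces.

(πρ)(x) = π(ρ(x)). Computing each image: π(ρ(A)) = π(E) = B, π(ρ(B)) = π(I) = G, π(ρ(C)) = π(H) = A, π(ρ(D)) = π(C) = H, π(ρ(E)) = π(G) = F, π(ρ(F)) = π(D) = C, π(ρ(G)) = π(B) = E, π(ρ(H)) = π(F) = D, π(ρ(I)) = π(A) = I.
Hence πρ = [B G A H F C E D I].

B G A H F C E D I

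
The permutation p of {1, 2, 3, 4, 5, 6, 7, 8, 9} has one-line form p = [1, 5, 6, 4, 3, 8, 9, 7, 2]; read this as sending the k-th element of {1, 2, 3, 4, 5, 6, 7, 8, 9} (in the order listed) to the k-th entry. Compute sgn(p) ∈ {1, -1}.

In disjoint-cycle form the cycle lengths are 7, 1, 1.
A cycle is odd iff its length is even; p has 0 even-length cycles, so sgn(p) = (−1)^0 and p is even.

1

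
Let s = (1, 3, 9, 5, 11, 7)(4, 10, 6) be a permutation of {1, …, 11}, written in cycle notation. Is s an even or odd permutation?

The cycle lengths are 6, 3, 1, 1.
A cycle of length ℓ contributes ℓ−1 transpositions, so s is a product of 5 + 2 = 7 transpositions — odd.

odd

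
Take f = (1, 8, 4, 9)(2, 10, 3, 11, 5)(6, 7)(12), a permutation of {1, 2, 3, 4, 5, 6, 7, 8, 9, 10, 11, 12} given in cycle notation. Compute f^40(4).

4 lies in the 4-cycle (1, 8, 4, 9).
On a 4-cycle, f^4 is the identity, so f^40 = f^0 there (40 ≡ 0 mod 4).
So f^40(4) = 4.

4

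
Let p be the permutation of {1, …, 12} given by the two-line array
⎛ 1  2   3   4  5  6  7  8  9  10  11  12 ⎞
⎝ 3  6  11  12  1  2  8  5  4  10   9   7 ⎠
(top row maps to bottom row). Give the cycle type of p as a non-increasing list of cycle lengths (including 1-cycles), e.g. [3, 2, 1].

The disjoint cycles are (1, 3, 11, 9, 4, 12, 7, 8, 5)(2, 6)(10), with lengths 9, 2, 1 in non-increasing order.

[9, 2, 1]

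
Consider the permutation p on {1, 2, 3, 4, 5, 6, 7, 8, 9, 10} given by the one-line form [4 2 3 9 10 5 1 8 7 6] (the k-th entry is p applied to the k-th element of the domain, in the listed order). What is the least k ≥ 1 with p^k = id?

12

Writing p as disjoint cycles, the cycle lengths are 4, 3, 1, 1, 1.
The order of p is the least common multiple of its cycle lengths: lcm(4, 3) = 12.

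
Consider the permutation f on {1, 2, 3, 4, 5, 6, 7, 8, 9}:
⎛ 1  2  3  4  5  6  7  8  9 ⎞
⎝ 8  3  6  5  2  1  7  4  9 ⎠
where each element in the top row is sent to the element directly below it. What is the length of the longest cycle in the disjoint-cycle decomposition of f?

Decomposing into disjoint cycles gives (1, 8, 4, 5, 2, 3, 6); the longest has length 7.

7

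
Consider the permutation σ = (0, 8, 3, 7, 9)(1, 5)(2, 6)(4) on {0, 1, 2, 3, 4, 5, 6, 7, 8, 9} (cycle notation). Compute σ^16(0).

0 lies in the 5-cycle (0, 8, 3, 7, 9).
On a 5-cycle, σ^5 is the identity, so σ^16 = σ^1 there (16 ≡ 1 mod 5).
Advancing 1 step from 0: 0 → 8.

8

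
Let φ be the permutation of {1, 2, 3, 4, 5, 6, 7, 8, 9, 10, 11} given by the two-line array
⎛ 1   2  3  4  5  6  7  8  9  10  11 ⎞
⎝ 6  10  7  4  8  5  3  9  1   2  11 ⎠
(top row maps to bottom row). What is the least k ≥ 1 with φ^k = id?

The disjoint-cycle form of φ has cycle lengths 5, 2, 2, 1, 1.
The order of φ is the least common multiple of its cycle lengths: lcm(5, 2, 2) = 10.

10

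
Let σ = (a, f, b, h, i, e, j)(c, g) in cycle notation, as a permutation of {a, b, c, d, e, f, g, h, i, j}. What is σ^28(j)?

j lies in the 7-cycle (a, f, b, h, i, e, j).
Powers repeat with period 7 on this cycle, and 28 mod 7 = 0, so σ^28(j) = σ^0(j).
So σ^28(j) = j.

j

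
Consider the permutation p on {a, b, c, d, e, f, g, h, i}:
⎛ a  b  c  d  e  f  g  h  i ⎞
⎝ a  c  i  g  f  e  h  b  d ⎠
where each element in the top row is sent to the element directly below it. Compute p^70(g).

Tracing g → h → … returns to g after 6 steps, so g lies in a 6-cycle (b, c, i, d, g, h).
Powers repeat with period 6 on this cycle, and 70 mod 6 = 4, so p^70(g) = p^4(g).
Advancing 4 steps from g: g → h → b → c → i.

i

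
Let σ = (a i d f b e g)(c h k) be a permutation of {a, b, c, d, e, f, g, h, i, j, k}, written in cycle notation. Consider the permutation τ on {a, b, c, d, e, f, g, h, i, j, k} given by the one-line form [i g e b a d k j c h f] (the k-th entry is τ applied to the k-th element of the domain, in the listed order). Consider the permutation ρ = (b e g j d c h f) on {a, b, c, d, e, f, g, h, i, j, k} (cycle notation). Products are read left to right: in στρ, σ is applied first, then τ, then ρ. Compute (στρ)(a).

(στρ)(a) = ρ(τ(σ(a))). σ(a) = i, then τ(i) = c, then ρ(c) = h, so the result is h.

h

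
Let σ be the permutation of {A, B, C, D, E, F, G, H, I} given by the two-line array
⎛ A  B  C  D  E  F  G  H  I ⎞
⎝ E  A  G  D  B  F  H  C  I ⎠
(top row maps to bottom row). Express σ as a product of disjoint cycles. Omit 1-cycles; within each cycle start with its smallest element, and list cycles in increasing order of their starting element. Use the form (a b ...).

Iterating σ from A gives A → E → B → A; that is the 3-cycle (A E B).
Repeating from the next unused element and collecting all non-trivial cycles gives (A E B)(C G H).

(A E B)(C G H)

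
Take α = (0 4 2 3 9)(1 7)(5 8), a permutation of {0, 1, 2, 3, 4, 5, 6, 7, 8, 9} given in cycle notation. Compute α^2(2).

9

2 lies in the 5-cycle (0 4 2 3 9).
Advancing 2 steps from 2: 2 → 3 → 9.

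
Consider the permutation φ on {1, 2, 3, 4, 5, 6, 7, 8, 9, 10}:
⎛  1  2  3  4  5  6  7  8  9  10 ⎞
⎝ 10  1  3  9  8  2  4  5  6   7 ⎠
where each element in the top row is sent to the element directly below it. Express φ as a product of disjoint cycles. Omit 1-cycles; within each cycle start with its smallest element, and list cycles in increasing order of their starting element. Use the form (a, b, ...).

(1, 10, 7, 4, 9, 6, 2)(5, 8)

From 1: 1 → 10 → 7 → 4 → 9 → 6 → 2 → 1, closing the cycle (1, 10, 7, 4, 9, 6, 2).
Continuing from each remaining unvisited element yields (1, 10, 7, 4, 9, 6, 2)(5, 8).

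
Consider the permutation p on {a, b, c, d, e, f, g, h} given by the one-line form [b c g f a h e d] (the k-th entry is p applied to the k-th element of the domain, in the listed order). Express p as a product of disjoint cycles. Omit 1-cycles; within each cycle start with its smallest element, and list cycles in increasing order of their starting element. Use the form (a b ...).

From a: a → b → c → g → e → a, closing the cycle (a b c g e).
Repeating from the next unused element and collecting all non-trivial cycles gives (a b c g e)(d f h).

(a b c g e)(d f h)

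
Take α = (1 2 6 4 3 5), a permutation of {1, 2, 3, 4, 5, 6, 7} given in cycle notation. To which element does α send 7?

7

7 does not appear in any cycle of α, so it is a fixed point: α(7) = 7.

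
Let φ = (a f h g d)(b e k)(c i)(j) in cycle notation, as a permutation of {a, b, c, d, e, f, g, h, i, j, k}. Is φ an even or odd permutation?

odd

The cycle lengths are 5, 3, 2, 1.
A cycle is odd iff its length is even; φ has 1 even-length cycle, so sgn(φ) = (−1)^1 and φ is odd.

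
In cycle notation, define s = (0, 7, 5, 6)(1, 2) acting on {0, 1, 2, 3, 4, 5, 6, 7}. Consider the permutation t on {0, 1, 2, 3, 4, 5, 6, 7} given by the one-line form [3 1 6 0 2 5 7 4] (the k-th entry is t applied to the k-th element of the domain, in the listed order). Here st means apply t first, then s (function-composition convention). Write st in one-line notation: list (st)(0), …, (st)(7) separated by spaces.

Chase each element through t then s: 0 → 3 → 3; 1 → 1 → 2; 2 → 6 → 0; 3 → 0 → 7; 4 → 2 → 1; 5 → 5 → 6; 6 → 7 → 5; 7 → 4 → 4.
So st in one-line form is 3 2 0 7 1 6 5 4.

3 2 0 7 1 6 5 4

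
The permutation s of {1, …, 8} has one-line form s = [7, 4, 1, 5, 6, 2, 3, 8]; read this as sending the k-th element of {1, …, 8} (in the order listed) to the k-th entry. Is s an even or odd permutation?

In disjoint-cycle form the cycle lengths are 4, 3, 1.
A cycle of length ℓ contributes ℓ−1 transpositions, so s is a product of 3 + 2 = 5 transpositions — odd.

odd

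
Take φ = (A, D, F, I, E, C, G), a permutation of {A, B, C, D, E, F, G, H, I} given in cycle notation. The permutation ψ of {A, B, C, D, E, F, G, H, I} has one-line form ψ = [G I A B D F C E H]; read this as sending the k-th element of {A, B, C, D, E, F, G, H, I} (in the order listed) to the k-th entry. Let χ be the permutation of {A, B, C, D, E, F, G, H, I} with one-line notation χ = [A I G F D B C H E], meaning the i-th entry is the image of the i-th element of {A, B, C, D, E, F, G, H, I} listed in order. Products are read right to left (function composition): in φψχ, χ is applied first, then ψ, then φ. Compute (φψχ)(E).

Apply the permutations in order: χ(E) = D, then ψ(D) = B, then φ(B) = B. So (φψχ)(E) = B.

B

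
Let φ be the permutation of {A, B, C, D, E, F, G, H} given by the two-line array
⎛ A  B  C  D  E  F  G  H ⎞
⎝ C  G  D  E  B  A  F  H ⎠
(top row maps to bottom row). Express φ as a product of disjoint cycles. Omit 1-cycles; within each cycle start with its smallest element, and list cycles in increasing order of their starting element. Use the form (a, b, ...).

Start at A and follow images: A → C → D → E → B → G → F → A, giving the cycle (A, C, D, E, B, G, F).
Continuing from each remaining unvisited element yields (A, C, D, E, B, G, F).

(A, C, D, E, B, G, F)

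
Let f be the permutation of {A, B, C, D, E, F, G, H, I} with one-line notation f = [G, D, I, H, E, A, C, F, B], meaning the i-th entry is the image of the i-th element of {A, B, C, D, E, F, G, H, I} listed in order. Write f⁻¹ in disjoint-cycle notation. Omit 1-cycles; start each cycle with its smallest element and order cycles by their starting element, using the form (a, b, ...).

(A, F, H, D, B, I, C, G)

The cycle decomposition of f is (A, G, C, I, B, D, H, F).
Reversing each cycle (and rotating so the smallest element leads) gives f⁻¹ = (A, F, H, D, B, I, C, G).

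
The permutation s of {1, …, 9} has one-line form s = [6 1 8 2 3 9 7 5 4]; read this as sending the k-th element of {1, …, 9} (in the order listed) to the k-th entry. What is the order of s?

Decomposing into disjoint cycles gives cycle lengths 5, 3, 1.
The order is lcm(5, 3) = 15.

15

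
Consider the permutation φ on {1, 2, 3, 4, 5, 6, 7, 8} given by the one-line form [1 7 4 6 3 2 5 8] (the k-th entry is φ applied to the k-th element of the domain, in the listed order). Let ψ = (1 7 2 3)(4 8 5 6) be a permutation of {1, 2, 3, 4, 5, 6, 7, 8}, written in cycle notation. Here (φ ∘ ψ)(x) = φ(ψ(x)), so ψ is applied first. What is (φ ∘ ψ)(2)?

First apply ψ: ψ(2) = 3, then φ(3) = 4. Thus (φ ∘ ψ)(2) = 4.

4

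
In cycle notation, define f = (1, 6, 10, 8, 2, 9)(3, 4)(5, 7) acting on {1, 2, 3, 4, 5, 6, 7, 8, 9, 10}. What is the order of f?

The disjoint cycles have lengths 6, 2, 2.
Since disjoint cycles commute, ord(f) = lcm(6, 2, 2) = 6.

6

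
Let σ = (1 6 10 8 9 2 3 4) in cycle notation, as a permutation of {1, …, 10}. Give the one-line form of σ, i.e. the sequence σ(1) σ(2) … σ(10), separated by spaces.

6 3 4 1 5 10 7 9 2 8

Reading each image from the cycles: 1→6, 2→3, 3→4, 4→1, 5→5, 6→10, 7→7, 8→9, 9→2, 10→8.
Listing these in domain order gives 6 3 4 1 5 10 7 9 2 8.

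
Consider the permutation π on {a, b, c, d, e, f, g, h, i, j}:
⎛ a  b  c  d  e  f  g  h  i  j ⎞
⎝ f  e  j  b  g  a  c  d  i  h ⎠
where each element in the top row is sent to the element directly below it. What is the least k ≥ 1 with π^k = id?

14

Writing π as disjoint cycles, the cycle lengths are 7, 2, 1.
The order is lcm(7, 2) = 14.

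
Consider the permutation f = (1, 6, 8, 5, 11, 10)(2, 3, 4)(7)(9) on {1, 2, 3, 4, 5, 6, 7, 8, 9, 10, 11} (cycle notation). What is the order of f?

6

The disjoint cycles have lengths 6, 3, 1, 1.
The order of f is the least common multiple of its cycle lengths: lcm(6, 3) = 6.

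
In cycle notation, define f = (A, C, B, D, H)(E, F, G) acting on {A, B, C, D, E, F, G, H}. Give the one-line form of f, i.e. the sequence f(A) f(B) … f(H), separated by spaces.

Image by image: A↦C, B↦D, C↦B, D↦H, E↦F, F↦G, G↦E, H↦A.
So the one-line form is C D B H F G E A.

C D B H F G E A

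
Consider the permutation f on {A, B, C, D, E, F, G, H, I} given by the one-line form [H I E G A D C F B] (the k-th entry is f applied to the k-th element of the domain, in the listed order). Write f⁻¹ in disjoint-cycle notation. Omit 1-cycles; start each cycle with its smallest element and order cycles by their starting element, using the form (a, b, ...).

The cycle decomposition of f is (A, H, F, D, G, C, E)(B, I).
Reversing each cycle (and rotating so the smallest element leads) gives f⁻¹ = (A, E, C, G, D, F, H)(B, I).

(A, E, C, G, D, F, H)(B, I)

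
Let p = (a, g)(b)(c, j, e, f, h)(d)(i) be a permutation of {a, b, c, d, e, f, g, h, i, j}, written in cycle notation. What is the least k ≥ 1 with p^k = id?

The cycle type of p is (5, 2, 1, 1, 1).
The order of p is the least common multiple of its cycle lengths: lcm(5, 2) = 10.

10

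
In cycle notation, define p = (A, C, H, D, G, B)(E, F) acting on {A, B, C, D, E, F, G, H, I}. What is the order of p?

6

The disjoint cycles have lengths 6, 2, 1.
The order is lcm(6, 2) = 6.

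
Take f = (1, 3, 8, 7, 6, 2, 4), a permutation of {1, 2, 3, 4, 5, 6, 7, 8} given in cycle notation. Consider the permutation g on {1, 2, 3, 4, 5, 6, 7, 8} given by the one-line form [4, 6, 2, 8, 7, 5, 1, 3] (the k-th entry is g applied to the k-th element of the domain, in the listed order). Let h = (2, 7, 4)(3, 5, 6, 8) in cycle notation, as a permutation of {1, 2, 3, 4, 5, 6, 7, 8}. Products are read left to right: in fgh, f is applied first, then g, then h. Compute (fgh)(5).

Apply the permutations in order: f(5) = 5, then g(5) = 7, then h(7) = 4. So (fgh)(5) = 4.

4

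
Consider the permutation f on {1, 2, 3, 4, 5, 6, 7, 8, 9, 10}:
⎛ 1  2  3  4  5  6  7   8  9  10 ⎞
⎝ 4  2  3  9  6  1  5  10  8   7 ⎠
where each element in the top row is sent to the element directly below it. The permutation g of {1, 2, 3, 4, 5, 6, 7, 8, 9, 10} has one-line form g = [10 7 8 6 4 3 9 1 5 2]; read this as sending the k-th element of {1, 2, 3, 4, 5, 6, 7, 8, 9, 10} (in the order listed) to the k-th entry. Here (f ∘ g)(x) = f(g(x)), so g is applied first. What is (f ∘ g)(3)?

(f ∘ g)(3) = f(g(3)). g(3) = 8, then f(8) = 10. So (f ∘ g)(3) = 10.

10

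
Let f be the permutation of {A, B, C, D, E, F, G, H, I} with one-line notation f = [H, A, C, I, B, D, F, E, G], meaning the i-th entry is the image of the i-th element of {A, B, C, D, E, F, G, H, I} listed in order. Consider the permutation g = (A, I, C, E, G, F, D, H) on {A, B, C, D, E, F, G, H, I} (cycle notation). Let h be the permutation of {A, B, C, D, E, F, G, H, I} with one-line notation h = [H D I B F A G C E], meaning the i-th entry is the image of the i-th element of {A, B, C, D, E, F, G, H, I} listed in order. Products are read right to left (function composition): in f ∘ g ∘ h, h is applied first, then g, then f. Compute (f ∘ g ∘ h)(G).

(f ∘ g ∘ h)(G) = f(g(h(G))). h(G) = G, then g(G) = F, then f(F) = D, so the result is D.

D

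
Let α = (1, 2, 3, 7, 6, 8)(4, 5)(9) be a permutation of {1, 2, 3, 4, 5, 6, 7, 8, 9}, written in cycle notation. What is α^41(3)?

2

3 lies in the 6-cycle (1, 2, 3, 7, 6, 8).
Since the cycle has length 6, α^41 acts on it the same as α^5 (41 mod 6 = 5).
Stepping 5 places around the cycle: 3 → 7 → 6 → 8 → 1 → 2.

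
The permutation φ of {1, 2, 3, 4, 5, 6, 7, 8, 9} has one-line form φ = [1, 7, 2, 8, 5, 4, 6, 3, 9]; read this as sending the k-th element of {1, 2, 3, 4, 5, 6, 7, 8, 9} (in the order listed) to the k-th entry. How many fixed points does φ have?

The fixed points (elements with φ(x) = x) are {1, 5, 9}, so there are 3.

3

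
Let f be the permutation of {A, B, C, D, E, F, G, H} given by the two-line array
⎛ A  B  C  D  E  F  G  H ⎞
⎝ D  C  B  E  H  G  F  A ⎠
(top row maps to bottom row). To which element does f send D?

The entry below D in the array is E, so f(D) = E.

E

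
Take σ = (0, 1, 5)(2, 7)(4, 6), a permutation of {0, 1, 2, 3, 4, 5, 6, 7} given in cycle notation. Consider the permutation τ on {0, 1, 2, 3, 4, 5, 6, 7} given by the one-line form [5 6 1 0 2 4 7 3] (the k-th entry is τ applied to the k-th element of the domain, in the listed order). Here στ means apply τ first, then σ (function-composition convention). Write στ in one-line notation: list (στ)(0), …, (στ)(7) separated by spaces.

0 4 5 1 7 6 2 3

Chase each element through τ then σ: 0 → 5 → 0; 1 → 6 → 4; 2 → 1 → 5; 3 → 0 → 1; 4 → 2 → 7; 5 → 4 → 6; 6 → 7 → 2; 7 → 3 → 3.
Collecting the images, στ = [0 4 5 1 7 6 2 3].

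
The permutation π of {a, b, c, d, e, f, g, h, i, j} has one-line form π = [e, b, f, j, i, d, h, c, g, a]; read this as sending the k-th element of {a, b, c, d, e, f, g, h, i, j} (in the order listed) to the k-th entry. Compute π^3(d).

Tracing d → j → … returns to d after 9 steps, so d lies in a 9-cycle (a, e, i, g, h, c, f, d, j).
Stepping 3 places around the cycle: d → j → a → e.

e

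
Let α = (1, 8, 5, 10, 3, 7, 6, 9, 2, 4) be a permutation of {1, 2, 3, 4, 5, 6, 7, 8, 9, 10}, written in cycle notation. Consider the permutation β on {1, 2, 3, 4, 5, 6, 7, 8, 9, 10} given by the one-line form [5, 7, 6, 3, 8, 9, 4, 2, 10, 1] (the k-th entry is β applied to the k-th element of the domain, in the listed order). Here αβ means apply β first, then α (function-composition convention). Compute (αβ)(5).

(αβ)(5) = α(β(5)). β(5) = 8, then α(8) = 5. So (αβ)(5) = 5.

5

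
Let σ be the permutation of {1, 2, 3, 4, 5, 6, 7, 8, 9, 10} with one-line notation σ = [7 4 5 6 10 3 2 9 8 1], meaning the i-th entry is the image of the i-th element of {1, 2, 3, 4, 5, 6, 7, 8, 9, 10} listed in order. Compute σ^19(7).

Tracing 7 → 2 → … returns to 7 after 8 steps, so 7 lies in an 8-cycle (1 7 2 4 6 3 5 10).
Since the cycle has length 8, σ^19 acts on it the same as σ^3 (19 mod 8 = 3).
Advancing 3 steps from 7: 7 → 2 → 4 → 6.

6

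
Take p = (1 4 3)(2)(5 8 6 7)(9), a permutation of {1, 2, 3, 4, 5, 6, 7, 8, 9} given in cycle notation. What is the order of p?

12

The disjoint cycles have lengths 4, 3, 1, 1.
The order is lcm(4, 3) = 12.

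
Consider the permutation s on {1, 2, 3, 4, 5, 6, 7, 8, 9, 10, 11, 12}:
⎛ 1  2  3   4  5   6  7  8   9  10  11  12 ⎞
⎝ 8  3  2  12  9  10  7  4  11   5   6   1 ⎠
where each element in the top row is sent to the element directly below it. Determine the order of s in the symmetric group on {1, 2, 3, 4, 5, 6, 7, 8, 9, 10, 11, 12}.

20

The disjoint-cycle form of s has cycle lengths 5, 4, 2, 1.
Since disjoint cycles commute, ord(s) = lcm(5, 4, 2) = 20.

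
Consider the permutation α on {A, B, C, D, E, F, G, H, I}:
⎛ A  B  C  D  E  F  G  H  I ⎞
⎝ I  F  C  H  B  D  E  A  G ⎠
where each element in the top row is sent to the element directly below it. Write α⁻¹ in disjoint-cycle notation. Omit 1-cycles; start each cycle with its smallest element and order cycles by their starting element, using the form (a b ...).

(A H D F B E G I)

First write α in disjoint cycles: (A I G E B F D H).
The inverse reverses every cycle; in canonical form, α⁻¹ = (A H D F B E G I).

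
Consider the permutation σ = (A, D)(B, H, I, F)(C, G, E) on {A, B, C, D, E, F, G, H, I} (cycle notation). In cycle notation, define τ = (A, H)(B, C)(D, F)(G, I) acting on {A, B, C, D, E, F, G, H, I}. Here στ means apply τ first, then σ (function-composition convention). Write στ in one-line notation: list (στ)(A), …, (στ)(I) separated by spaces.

I G H B C A F D E

For each element, apply τ then σ: A → H → I; B → C → G; C → B → H; D → F → B; E → E → C; F → D → A; G → I → F; H → A → D; I → G → E.
Collecting the images, στ = [I G H B C A F D E].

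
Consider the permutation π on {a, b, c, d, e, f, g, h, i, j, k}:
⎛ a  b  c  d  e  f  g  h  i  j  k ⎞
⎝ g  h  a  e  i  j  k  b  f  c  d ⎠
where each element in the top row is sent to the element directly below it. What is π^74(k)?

e

Tracing k → d → … returns to k after 9 steps, so k lies in a 9-cycle (a, g, k, d, e, i, f, j, c).
On a 9-cycle, π^9 is the identity, so π^74 = π^2 there (74 ≡ 2 mod 9).
Advancing 2 steps from k: k → d → e.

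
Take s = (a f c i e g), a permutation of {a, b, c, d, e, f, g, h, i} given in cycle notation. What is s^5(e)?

i

e lies in the 6-cycle (a f c i e g).
Advancing 5 steps from e: e → g → a → f → c → i.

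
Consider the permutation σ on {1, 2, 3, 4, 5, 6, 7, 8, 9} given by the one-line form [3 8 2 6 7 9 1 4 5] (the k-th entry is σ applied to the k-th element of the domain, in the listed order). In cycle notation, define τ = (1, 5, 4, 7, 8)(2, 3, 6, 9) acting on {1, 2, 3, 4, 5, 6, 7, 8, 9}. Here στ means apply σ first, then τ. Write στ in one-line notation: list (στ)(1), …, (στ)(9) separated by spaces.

6 1 3 9 8 2 5 7 4

(στ)(x) = τ(σ(x)). Computing each image: τ(σ(1)) = τ(3) = 6, τ(σ(2)) = τ(8) = 1, τ(σ(3)) = τ(2) = 3, τ(σ(4)) = τ(6) = 9, τ(σ(5)) = τ(7) = 8, τ(σ(6)) = τ(9) = 2, τ(σ(7)) = τ(1) = 5, τ(σ(8)) = τ(4) = 7, τ(σ(9)) = τ(5) = 4.
Hence στ = [6 1 3 9 8 2 5 7 4].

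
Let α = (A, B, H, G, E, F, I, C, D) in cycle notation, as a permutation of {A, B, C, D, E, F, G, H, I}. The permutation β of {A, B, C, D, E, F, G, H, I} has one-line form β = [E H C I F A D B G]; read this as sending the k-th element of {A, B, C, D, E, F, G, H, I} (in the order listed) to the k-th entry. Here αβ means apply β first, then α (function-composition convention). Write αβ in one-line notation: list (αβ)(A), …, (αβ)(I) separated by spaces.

F G D C I B A H E

(αβ)(x) = α(β(x)). Computing each image: α(β(A)) = α(E) = F, α(β(B)) = α(H) = G, α(β(C)) = α(C) = D, α(β(D)) = α(I) = C, α(β(E)) = α(F) = I, α(β(F)) = α(A) = B, α(β(G)) = α(D) = A, α(β(H)) = α(B) = H, α(β(I)) = α(G) = E.
Hence αβ = [F G D C I B A H E].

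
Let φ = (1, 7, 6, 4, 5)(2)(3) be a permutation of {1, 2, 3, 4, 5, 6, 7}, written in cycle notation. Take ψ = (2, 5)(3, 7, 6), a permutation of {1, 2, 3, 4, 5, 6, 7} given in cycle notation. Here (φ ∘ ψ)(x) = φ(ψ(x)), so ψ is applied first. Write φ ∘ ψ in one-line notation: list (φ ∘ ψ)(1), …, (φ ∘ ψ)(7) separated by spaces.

(φ ∘ ψ)(x) = φ(ψ(x)). Computing each image: φ(ψ(1)) = φ(1) = 7, φ(ψ(2)) = φ(5) = 1, φ(ψ(3)) = φ(7) = 6, φ(ψ(4)) = φ(4) = 5, φ(ψ(5)) = φ(2) = 2, φ(ψ(6)) = φ(3) = 3, φ(ψ(7)) = φ(6) = 4.
Hence φ ∘ ψ = [7 1 6 5 2 3 4].

7 1 6 5 2 3 4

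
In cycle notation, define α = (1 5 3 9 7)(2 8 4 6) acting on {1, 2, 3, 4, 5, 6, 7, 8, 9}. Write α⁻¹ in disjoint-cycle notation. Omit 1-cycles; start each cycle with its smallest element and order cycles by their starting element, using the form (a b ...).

(1 7 9 3 5)(2 6 4 8)

If α sends a → b within a cycle, α⁻¹ sends b → a; equivalently, reverse each cycle.
Reversing each cycle of α and rotating so the smallest element leads gives (1 7 9 3 5)(2 6 4 8).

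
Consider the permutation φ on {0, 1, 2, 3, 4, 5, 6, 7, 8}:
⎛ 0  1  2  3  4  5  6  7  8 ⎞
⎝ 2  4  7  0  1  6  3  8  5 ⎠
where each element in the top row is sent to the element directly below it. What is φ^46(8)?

0

Tracing 8 → 5 → … returns to 8 after 7 steps, so 8 lies in a 7-cycle (0, 2, 7, 8, 5, 6, 3).
On a 7-cycle, φ^7 is the identity, so φ^46 = φ^4 there (46 ≡ 4 mod 7).
Advancing 4 steps from 8: 8 → 5 → 6 → 3 → 0.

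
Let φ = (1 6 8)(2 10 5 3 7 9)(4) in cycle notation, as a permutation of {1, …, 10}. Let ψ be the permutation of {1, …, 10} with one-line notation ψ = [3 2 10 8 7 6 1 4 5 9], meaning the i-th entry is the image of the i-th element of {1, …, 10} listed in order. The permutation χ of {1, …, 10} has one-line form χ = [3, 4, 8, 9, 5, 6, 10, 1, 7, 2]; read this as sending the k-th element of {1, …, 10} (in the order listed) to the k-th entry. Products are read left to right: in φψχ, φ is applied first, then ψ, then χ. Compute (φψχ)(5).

2

(φψχ)(5) = χ(ψ(φ(5))). φ(5) = 3, then ψ(3) = 10, then χ(10) = 2, so the result is 2.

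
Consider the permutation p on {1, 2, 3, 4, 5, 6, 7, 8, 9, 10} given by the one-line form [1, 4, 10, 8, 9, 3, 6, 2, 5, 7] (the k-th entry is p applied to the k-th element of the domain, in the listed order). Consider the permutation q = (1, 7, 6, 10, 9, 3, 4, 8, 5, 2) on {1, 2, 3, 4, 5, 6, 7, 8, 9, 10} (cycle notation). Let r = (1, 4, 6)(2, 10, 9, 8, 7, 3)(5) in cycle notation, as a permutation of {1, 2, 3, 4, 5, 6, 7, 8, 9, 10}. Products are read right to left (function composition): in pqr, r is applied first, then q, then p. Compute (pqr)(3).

Apply the permutations in order: r(3) = 2, then q(2) = 1, then p(1) = 1. So (pqr)(3) = 1.

1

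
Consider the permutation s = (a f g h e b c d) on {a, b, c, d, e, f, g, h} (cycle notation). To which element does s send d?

Within (a f g h e b c d), d ↦ a.

a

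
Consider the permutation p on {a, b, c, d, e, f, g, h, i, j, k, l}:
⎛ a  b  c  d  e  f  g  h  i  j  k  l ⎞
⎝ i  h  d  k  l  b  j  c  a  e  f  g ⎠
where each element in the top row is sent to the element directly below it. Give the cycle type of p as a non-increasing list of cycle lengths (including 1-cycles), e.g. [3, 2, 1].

[6, 4, 2]

The disjoint cycles are (a, i)(b, h, c, d, k, f)(e, l, g, j), with lengths 6, 4, 2 in non-increasing order.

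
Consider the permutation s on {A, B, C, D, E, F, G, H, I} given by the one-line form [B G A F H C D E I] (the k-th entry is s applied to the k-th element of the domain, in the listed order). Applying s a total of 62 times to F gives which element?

A

Tracing F → C → … returns to F after 6 steps, so F lies in a 6-cycle (A, B, G, D, F, C).
On a 6-cycle, s^6 is the identity, so s^62 = s^2 there (62 ≡ 2 mod 6).
Stepping 2 places around the cycle: F → C → A.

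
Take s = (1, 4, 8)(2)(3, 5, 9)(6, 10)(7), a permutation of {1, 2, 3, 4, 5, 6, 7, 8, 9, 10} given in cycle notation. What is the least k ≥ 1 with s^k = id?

The cycle type of s is (3, 3, 2, 1, 1).
The order is lcm(3, 3, 2) = 6.

6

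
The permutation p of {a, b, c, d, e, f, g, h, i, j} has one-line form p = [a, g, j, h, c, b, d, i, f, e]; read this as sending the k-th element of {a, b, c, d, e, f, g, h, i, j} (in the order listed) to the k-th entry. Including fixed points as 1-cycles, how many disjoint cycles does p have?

3

The cycle decomposition is (a)(b, g, d, h, i, f)(c, j, e), which has 3 cycles (counting 1-cycles).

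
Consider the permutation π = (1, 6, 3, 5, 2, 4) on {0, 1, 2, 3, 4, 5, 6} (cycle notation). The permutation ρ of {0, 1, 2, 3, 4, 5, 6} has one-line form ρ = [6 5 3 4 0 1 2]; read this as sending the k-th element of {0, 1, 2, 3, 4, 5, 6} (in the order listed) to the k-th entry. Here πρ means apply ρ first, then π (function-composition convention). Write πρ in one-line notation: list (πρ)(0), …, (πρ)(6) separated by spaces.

(πρ)(x) = π(ρ(x)). Computing each image: π(ρ(0)) = π(6) = 3, π(ρ(1)) = π(5) = 2, π(ρ(2)) = π(3) = 5, π(ρ(3)) = π(4) = 1, π(ρ(4)) = π(0) = 0, π(ρ(5)) = π(1) = 6, π(ρ(6)) = π(2) = 4.
Hence πρ = [3 2 5 1 0 6 4].

3 2 5 1 0 6 4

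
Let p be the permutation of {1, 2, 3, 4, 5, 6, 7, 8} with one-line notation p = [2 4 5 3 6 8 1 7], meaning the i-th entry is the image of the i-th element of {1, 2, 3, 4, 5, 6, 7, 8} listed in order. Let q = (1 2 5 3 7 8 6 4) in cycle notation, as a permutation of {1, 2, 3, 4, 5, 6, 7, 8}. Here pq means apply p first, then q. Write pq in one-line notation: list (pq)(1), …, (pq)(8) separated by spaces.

5 1 3 7 4 6 2 8

(pq)(x) = q(p(x)). Computing each image: q(p(1)) = q(2) = 5, q(p(2)) = q(4) = 1, q(p(3)) = q(5) = 3, q(p(4)) = q(3) = 7, q(p(5)) = q(6) = 4, q(p(6)) = q(8) = 6, q(p(7)) = q(1) = 2, q(p(8)) = q(7) = 8.
Hence pq = [5 1 3 7 4 6 2 8].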